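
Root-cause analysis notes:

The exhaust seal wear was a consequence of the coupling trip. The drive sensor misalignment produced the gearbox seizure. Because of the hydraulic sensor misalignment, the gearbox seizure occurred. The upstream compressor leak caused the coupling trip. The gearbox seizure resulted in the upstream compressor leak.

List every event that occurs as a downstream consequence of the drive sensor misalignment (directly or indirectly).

the coupling trip, the exhaust seal wear, the gearbox seizure, the upstream compressor leak

Direct effects: the gearbox seizure.
2 steps out: the upstream compressor leak.
3 steps out: the coupling trip.
4 steps out: the exhaust seal wear.
Not reachable from it: the hydraulic sensor misalignment.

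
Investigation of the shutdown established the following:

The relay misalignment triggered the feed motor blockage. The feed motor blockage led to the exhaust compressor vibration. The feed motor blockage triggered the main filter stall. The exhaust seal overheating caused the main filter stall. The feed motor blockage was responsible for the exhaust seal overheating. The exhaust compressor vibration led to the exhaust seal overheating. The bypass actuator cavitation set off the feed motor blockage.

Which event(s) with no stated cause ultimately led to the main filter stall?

Tracing upstream from the main filter stall: the main filter stall ← the feed motor blockage ← the relay misalignment.
A separate upstream branch: the main filter stall ← the feed motor blockage ← the bypass actuator cavitation.
Each of those chain origins has no stated cause.

the bypass actuator cavitation, the relay misalignment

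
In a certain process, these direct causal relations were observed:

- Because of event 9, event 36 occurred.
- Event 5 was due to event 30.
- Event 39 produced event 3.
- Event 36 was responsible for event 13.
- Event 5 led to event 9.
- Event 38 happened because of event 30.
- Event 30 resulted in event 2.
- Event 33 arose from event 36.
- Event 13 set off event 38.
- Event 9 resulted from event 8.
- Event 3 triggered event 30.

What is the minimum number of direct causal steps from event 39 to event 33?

Shortest chain: event 39 → event 3 → event 30 → event 5 → event 9 → event 36 → event 33.

6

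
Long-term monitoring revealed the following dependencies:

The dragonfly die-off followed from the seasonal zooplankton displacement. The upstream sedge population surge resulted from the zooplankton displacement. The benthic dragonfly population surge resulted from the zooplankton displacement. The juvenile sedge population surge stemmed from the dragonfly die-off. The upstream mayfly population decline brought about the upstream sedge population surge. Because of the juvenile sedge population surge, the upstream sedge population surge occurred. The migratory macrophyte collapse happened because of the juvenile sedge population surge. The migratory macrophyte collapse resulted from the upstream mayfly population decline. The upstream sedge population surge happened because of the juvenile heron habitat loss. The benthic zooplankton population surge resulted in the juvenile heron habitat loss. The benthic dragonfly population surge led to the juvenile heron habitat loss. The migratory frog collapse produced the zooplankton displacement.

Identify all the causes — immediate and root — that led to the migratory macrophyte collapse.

Immediate causes of the migratory macrophyte collapse: the upstream mayfly population decline, the juvenile sedge population surge.
Further upstream: the seasonal zooplankton displacement, the dragonfly die-off.

the dragonfly die-off, the juvenile sedge population surge, the seasonal zooplankton displacement, the upstream mayfly population decline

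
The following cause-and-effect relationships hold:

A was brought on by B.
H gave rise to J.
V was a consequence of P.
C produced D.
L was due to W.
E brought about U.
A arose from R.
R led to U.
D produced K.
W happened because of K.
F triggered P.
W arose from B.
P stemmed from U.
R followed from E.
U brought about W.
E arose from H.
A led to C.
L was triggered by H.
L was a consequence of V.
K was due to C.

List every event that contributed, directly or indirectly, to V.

Immediate cause of V: P.
Further upstream: H, E, R, F, U.

E, F, H, P, R, U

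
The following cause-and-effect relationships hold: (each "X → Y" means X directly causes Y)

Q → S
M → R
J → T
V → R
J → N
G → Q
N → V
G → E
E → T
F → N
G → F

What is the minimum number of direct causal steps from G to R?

Shortest chain: G → F → N → V → R.

4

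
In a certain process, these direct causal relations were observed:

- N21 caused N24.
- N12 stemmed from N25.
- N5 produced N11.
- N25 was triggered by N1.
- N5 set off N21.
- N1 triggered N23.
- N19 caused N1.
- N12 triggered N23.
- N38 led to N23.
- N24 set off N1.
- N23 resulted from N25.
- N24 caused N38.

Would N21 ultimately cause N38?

There is a causal chain: N21 → N24 → N38.

Yes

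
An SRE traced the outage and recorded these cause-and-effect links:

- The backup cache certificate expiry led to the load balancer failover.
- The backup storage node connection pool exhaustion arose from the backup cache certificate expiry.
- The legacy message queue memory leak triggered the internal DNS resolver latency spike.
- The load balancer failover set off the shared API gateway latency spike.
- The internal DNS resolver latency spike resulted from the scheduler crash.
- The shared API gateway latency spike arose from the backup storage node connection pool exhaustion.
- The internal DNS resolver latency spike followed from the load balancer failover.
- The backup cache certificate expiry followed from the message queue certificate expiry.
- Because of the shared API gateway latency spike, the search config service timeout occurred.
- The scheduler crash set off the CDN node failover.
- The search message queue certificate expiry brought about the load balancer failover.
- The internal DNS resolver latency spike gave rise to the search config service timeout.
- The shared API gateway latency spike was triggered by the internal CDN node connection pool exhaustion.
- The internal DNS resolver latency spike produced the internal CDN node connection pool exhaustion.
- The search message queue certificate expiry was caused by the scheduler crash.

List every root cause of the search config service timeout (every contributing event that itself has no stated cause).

the legacy message queue memory leak, the message queue certificate expiry, the scheduler crash

Tracing upstream from the search config service timeout: the search config service timeout ← the internal DNS resolver latency spike ← the scheduler crash.
A separate upstream branch: the search config service timeout ← the internal DNS resolver latency spike ← the load balancer failover ← the backup cache certificate expiry ← the message queue certificate expiry.
A separate upstream branch: the search config service timeout ← the internal DNS resolver latency spike ← the legacy message queue memory leak.
Each of those chain origins has no stated cause.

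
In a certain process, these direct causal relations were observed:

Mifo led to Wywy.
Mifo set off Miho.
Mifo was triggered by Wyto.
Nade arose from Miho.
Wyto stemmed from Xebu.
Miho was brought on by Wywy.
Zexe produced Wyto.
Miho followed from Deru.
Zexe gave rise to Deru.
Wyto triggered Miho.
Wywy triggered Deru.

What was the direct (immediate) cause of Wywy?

Upstream contributors include Zexe, Wyto, Xebu, but only Mifo feeds directly into Wywy.

Mifo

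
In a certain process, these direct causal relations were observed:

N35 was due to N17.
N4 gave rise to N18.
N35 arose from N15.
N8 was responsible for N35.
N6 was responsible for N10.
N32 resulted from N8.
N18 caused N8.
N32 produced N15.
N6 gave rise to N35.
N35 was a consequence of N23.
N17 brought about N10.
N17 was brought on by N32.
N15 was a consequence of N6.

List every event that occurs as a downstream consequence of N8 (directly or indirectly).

Direct effects: N32, N35.
2 steps out: N17, N15.
3 steps out: N10.
Not reachable from it: N4, N18, N6, N23.

N10, N15, N17, N32, N35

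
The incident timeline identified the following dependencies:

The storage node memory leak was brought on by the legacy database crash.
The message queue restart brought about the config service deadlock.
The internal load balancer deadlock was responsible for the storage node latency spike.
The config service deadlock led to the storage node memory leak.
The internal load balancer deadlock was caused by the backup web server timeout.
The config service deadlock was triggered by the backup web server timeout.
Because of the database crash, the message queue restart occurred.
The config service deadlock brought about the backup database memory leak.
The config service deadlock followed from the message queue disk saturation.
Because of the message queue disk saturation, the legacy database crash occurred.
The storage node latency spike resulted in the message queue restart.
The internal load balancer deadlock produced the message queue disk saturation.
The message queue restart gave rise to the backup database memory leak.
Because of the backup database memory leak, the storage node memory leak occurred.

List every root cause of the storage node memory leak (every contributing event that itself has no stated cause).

the backup web server timeout, the database crash

Tracing upstream from the storage node memory leak: the storage node memory leak ← the config service deadlock ← the backup web server timeout.
A separate upstream branch: the storage node memory leak ← the config service deadlock ← the message queue restart ← the database crash.
Each of those chain origins has no stated cause.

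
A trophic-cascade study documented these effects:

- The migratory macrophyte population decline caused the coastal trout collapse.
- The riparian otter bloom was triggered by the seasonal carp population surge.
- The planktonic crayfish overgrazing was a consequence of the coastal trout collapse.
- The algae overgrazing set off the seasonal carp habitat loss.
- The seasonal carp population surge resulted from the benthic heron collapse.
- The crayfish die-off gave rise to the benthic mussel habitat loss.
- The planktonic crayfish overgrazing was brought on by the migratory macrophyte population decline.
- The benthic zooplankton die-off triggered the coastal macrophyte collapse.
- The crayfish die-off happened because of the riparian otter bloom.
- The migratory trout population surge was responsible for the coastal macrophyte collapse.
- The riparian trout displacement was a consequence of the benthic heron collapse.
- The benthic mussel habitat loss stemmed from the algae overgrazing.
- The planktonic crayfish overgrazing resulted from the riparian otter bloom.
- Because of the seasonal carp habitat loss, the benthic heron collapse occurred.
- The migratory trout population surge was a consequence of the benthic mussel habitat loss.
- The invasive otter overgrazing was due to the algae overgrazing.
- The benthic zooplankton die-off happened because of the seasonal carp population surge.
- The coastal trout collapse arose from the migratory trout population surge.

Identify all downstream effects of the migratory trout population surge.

the coastal macrophyte collapse, the coastal trout collapse, the planktonic crayfish overgrazing

Direct effects: the coastal macrophyte collapse, the coastal trout collapse.
2 steps out: the planktonic crayfish overgrazing.
Not reachable from it: the algae overgrazing, the invasive otter overgrazing, the seasonal carp habitat loss, the benthic heron collapse, the seasonal carp population surge, the riparian trout displacement, the riparian otter bloom, the benthic zooplankton die-off, the crayfish die-off, the benthic mussel habitat loss, the migratory macrophyte population decline.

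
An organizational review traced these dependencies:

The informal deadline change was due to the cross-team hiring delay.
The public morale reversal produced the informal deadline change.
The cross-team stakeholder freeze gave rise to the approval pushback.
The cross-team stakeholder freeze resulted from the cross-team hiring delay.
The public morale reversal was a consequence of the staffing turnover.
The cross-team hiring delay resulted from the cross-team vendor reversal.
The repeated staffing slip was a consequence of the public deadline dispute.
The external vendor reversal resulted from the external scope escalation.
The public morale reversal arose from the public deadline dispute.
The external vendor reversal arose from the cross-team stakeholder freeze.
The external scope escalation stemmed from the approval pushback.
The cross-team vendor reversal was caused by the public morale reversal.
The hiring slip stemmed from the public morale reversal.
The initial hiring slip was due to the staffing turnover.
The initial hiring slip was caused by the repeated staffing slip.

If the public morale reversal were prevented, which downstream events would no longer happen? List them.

Downstream of the public morale reversal: the cross-team vendor reversal, the cross-team hiring delay, the cross-team stakeholder freeze, the approval pushback, the informal deadline change, the hiring slip, the external scope escalation, the external vendor reversal.

the approval pushback, the cross-team hiring delay, the cross-team stakeholder freeze, the cross-team vendor reversal, the external scope escalation, the external vendor reversal, the hiring slip, the informal deadline change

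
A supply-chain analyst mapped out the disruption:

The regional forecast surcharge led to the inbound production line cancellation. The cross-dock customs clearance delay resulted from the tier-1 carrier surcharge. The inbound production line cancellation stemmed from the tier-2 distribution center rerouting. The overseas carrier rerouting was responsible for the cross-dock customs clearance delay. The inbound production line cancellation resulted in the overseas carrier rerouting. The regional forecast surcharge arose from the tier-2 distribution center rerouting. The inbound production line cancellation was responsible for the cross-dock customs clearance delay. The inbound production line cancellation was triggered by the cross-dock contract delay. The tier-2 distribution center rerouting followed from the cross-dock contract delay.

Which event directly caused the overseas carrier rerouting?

Upstream contributors include the cross-dock contract delay, the tier-2 distribution center rerouting, the regional forecast surcharge, but only the inbound production line cancellation feeds directly into the overseas carrier rerouting.

the inbound production line cancellation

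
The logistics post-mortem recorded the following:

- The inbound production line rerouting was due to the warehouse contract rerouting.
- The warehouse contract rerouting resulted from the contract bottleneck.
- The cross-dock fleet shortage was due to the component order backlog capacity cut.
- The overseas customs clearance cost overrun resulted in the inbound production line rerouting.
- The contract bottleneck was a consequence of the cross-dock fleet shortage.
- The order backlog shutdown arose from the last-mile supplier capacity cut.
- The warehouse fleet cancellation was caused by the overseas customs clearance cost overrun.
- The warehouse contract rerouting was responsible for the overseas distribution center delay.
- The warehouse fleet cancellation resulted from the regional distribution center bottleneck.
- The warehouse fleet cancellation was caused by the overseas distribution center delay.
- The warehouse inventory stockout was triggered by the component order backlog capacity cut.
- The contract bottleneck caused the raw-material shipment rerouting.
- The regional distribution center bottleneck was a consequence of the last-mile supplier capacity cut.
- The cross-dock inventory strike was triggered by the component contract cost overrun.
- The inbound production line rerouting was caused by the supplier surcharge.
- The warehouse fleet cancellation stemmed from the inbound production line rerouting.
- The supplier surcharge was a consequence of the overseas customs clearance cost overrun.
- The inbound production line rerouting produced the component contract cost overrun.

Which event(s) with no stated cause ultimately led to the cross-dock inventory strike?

the component order backlog capacity cut, the overseas customs clearance cost overrun

Tracing upstream from the cross-dock inventory strike: the cross-dock inventory strike ← the component contract cost overrun ← the inbound production line rerouting ← the overseas customs clearance cost overrun.
A separate upstream branch: the cross-dock inventory strike ← the component contract cost overrun ← the inbound production line rerouting ← the warehouse contract rerouting ← the contract bottleneck ← the cross-dock fleet shortage ← the component order backlog capacity cut.
Each of those chain origins has no stated cause.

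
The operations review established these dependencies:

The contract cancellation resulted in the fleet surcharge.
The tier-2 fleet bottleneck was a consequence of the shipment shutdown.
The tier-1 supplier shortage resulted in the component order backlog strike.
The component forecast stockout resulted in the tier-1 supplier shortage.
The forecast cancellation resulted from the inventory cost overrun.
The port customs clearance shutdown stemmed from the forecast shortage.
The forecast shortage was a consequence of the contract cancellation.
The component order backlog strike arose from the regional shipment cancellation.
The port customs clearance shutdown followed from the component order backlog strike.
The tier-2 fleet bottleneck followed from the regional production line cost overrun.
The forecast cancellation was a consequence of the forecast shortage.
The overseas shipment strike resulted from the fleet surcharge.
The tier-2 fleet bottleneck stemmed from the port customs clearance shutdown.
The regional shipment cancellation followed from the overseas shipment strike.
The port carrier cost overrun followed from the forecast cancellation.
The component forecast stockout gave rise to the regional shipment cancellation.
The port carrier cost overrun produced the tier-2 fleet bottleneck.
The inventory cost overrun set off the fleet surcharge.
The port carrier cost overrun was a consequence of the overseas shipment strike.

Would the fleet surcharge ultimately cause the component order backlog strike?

There is a causal chain: the fleet surcharge → the overseas shipment strike → the regional shipment cancellation → the component order backlog strike.

Yes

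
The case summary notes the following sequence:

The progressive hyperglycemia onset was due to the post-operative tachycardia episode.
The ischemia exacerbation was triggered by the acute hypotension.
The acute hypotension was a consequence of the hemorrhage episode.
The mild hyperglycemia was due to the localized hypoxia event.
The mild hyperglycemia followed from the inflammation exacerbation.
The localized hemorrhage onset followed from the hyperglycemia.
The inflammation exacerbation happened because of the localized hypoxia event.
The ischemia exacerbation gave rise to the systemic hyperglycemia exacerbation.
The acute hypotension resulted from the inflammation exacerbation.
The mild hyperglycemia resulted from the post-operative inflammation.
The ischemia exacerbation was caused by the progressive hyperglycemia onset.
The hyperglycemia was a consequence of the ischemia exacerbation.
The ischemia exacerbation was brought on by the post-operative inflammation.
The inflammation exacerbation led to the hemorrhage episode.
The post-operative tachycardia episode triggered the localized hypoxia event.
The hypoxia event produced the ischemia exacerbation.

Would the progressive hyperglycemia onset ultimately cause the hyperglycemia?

There is a causal chain: the progressive hyperglycemia onset → the ischemia exacerbation → the hyperglycemia.

Yes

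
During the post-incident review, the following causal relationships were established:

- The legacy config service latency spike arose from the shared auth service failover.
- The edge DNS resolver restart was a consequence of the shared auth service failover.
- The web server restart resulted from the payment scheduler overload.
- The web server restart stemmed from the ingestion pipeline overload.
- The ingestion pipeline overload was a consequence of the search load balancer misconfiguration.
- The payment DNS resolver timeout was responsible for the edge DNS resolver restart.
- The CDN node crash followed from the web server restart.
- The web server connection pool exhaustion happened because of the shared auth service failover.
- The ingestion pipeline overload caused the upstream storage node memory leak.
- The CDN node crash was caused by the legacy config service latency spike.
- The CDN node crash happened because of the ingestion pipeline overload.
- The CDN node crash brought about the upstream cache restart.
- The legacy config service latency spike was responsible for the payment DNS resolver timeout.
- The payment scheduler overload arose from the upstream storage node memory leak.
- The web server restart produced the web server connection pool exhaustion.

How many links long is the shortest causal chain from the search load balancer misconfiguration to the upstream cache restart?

Shortest chain: the search load balancer misconfiguration → the ingestion pipeline overload → the CDN node crash → the upstream cache restart.

3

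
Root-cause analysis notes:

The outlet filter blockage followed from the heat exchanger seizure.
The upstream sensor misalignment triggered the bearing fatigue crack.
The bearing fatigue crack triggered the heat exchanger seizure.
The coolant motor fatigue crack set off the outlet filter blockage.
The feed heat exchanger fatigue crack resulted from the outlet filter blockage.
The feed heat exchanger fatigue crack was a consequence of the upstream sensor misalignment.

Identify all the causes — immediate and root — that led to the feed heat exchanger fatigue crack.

the bearing fatigue crack, the coolant motor fatigue crack, the heat exchanger seizure, the outlet filter blockage, the upstream sensor misalignment

Immediate causes of the feed heat exchanger fatigue crack: the upstream sensor misalignment, the outlet filter blockage.
Further upstream: the bearing fatigue crack, the heat exchanger seizure, the coolant motor fatigue crack.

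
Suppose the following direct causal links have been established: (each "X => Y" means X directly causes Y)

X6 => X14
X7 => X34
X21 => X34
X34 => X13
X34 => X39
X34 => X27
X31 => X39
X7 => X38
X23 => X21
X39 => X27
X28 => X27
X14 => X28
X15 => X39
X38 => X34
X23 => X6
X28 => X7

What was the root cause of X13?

X23

Tracing upstream from X13: X13 ← X34 ← X21 ← X23.
X23 has no stated cause, so it is the root.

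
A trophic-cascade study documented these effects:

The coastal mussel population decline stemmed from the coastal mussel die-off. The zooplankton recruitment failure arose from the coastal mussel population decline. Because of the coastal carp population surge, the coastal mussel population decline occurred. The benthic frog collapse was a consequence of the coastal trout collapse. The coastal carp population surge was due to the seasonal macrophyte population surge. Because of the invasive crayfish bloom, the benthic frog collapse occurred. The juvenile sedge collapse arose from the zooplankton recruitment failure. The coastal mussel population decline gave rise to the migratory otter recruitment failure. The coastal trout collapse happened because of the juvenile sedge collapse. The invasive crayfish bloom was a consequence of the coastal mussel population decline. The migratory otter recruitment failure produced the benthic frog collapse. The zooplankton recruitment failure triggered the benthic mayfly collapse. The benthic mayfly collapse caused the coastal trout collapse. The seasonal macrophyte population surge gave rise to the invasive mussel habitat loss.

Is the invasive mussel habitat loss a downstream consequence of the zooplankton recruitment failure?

No

The zooplankton recruitment failure leads to the benthic mayfly collapse, the juvenile sedge collapse, the coastal trout collapse, the benthic frog collapse; the invasive mussel habitat loss is not among them.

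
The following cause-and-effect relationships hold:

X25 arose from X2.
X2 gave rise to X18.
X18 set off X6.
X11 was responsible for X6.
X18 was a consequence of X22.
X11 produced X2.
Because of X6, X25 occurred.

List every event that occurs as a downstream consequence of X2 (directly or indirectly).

X18, X25, X6

Direct effects: X18, X25.
2 steps out: X6.
Not reachable from it: X11, X22.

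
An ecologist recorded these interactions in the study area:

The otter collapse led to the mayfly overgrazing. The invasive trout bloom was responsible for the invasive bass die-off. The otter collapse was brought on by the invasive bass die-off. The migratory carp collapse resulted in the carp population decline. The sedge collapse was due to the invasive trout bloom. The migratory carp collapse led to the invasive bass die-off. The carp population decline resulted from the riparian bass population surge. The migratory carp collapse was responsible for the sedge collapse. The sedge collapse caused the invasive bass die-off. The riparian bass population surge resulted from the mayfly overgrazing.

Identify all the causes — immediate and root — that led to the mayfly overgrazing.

the invasive bass die-off, the invasive trout bloom, the migratory carp collapse, the otter collapse, the sedge collapse

Immediate cause of the mayfly overgrazing: the otter collapse.
Further upstream: the invasive trout bloom, the migratory carp collapse, the sedge collapse, the invasive bass die-off.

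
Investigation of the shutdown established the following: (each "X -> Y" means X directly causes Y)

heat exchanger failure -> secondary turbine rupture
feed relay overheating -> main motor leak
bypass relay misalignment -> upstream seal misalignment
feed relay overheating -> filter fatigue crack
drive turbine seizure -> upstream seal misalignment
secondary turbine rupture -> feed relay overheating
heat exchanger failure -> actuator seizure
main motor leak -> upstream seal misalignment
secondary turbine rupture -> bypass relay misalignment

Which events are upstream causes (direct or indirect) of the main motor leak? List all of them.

the feed relay overheating, the heat exchanger failure, the secondary turbine rupture

Immediate cause of the main motor leak: the feed relay overheating.
Further upstream: the heat exchanger failure, the secondary turbine rupture.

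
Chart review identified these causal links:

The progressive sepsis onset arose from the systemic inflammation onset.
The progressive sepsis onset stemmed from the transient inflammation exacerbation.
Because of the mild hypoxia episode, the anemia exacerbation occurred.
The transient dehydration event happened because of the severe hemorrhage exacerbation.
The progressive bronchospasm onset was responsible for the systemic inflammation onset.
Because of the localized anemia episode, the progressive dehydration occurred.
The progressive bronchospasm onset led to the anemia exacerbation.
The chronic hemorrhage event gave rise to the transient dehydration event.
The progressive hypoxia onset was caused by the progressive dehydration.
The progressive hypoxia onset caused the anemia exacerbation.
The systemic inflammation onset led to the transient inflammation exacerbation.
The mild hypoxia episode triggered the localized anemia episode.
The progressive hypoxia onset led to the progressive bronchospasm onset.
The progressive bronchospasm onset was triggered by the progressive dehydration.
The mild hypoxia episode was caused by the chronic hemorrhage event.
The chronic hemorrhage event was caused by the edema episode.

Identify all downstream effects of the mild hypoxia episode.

Direct effects: the localized anemia episode, the anemia exacerbation.
2 steps out: the progressive dehydration.
3 steps out: the progressive hypoxia onset, the progressive bronchospasm onset.
4 steps out: the systemic inflammation onset.
5 steps out: the transient inflammation exacerbation, the progressive sepsis onset.
Not reachable from it: the edema episode, the chronic hemorrhage event, the transient dehydration event, the severe hemorrhage exacerbation.

the anemia exacerbation, the localized anemia episode, the progressive bronchospasm onset, the progressive dehydration, the progressive hypoxia onset, the progressive sepsis onset, the systemic inflammation onset, the transient inflammation exacerbation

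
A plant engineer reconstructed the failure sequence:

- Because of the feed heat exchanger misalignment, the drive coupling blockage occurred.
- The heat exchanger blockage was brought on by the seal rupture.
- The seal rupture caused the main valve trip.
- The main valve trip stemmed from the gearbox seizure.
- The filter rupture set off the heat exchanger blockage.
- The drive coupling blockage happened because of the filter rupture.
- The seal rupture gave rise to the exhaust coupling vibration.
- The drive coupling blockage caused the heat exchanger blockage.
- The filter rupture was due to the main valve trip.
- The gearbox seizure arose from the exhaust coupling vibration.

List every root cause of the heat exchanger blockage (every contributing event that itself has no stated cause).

Tracing upstream from the heat exchanger blockage: the heat exchanger blockage ← the seal rupture.
A separate upstream branch: the heat exchanger blockage ← the drive coupling blockage ← the feed heat exchanger misalignment.
Each of those chain origins has no stated cause.

the feed heat exchanger misalignment, the seal rupture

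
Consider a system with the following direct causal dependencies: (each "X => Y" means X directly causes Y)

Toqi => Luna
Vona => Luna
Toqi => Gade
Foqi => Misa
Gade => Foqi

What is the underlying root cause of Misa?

Toqi

Tracing upstream from Misa: Misa ← Foqi ← Gade ← Toqi.
Toqi has no stated cause, so it is the root.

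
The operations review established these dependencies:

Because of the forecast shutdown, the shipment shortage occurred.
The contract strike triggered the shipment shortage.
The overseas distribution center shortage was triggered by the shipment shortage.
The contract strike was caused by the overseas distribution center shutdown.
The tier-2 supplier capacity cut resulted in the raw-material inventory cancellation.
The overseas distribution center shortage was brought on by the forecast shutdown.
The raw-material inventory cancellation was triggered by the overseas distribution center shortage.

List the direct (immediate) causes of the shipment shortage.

Upstream contributors include the overseas distribution center shutdown, but only the contract strike, the forecast shutdown feed directly into the shipment shortage.

the contract strike, the forecast shutdown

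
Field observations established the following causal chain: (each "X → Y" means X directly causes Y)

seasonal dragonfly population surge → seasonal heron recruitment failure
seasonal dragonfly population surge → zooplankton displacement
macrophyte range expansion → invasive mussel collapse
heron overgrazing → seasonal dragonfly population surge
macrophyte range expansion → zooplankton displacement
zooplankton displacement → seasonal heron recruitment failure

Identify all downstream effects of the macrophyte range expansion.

Direct effects: the invasive mussel collapse, the zooplankton displacement.
2 steps out: the seasonal heron recruitment failure.
Not reachable from it: the heron overgrazing, the seasonal dragonfly population surge.

the invasive mussel collapse, the seasonal heron recruitment failure, the zooplankton displacement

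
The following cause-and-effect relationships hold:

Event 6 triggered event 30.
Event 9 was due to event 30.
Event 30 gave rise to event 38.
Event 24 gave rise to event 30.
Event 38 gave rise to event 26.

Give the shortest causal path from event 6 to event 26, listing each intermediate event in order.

event 6 → event 30 → event 38 → event 26

event 6 → event 30
event 30 → event 38
event 38 → event 26
Length: 3 steps.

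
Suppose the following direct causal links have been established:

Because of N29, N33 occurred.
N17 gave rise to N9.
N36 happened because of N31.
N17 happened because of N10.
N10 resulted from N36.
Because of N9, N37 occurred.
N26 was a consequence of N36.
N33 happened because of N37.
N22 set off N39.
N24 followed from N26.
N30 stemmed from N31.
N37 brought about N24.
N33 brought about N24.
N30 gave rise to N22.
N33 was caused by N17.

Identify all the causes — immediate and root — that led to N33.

Immediate causes of N33: N29, N17, N37.
Further upstream: N31, N36, N10, N9.

N10, N17, N29, N31, N36, N37, N9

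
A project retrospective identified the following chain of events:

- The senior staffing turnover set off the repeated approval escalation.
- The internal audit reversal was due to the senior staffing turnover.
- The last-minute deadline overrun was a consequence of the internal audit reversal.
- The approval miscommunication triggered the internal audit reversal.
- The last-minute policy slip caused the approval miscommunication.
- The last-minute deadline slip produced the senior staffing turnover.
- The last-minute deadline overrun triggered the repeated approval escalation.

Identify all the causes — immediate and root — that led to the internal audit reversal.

the approval miscommunication, the last-minute deadline slip, the last-minute policy slip, the senior staffing turnover

Immediate causes of the internal audit reversal: the approval miscommunication, the senior staffing turnover.
Further upstream: the last-minute policy slip, the last-minute deadline slip.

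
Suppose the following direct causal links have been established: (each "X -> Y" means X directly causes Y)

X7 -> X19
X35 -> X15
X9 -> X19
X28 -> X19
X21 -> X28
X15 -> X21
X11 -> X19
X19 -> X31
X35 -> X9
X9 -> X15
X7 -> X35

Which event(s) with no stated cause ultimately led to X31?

X11, X7

Tracing upstream from X31: X31 ← X19 ← X7.
A separate upstream branch: X31 ← X19 ← X11.
Each of those chain origins has no stated cause.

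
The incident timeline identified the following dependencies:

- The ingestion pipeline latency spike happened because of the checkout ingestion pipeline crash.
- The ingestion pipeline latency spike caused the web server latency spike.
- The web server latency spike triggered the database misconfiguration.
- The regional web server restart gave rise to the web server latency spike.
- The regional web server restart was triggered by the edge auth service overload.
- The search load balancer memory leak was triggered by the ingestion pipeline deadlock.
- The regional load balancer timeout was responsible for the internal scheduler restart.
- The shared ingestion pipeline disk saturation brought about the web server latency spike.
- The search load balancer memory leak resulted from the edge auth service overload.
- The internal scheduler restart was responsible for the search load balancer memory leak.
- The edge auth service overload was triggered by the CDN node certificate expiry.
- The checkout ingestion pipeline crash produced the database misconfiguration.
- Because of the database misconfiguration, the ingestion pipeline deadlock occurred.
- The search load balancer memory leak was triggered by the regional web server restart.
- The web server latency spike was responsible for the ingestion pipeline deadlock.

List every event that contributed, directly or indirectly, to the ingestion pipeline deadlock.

Immediate causes of the ingestion pipeline deadlock: the web server latency spike, the database misconfiguration.
Further upstream: the shared ingestion pipeline disk saturation, the CDN node certificate expiry, the checkout ingestion pipeline crash, the edge auth service overload, the ingestion pipeline latency spike, the regional web server restart.

the CDN node certificate expiry, the checkout ingestion pipeline crash, the database misconfiguration, the edge auth service overload, the ingestion pipeline latency spike, the regional web server restart, the shared ingestion pipeline disk saturation, the web server latency spike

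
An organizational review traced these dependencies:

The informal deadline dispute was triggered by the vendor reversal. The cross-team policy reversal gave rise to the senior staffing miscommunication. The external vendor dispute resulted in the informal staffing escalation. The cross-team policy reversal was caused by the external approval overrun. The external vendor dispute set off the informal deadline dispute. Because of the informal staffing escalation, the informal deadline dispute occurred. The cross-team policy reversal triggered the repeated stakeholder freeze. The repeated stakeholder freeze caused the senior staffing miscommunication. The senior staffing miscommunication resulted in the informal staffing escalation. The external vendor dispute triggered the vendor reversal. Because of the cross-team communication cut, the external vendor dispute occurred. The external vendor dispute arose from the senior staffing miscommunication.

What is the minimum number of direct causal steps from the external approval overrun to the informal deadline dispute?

Shortest chain: the external approval overrun → the cross-team policy reversal → the senior staffing miscommunication → the external vendor dispute → the informal deadline dispute.

4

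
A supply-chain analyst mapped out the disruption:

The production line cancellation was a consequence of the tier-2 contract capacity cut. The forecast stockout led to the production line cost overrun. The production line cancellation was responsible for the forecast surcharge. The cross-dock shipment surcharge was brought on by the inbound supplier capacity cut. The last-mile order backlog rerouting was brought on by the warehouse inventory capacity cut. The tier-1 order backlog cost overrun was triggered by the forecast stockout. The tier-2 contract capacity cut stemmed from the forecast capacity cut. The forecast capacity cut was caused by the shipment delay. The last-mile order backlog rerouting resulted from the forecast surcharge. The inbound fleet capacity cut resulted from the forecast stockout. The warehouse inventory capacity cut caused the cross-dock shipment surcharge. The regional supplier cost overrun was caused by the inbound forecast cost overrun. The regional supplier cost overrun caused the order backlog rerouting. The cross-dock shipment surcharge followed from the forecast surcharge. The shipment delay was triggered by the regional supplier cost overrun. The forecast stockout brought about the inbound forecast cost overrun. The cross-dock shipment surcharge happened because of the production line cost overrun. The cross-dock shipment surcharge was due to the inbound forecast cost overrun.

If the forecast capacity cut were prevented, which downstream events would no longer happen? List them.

the forecast surcharge, the production line cancellation, the tier-2 contract capacity cut

Downstream of the forecast capacity cut: the tier-2 contract capacity cut, the production line cancellation, the forecast surcharge, the cross-dock shipment surcharge, the last-mile order backlog rerouting.
Of those, still caused via another path: the cross-dock shipment surcharge, the last-mile order backlog rerouting.
The remainder have no surviving cause.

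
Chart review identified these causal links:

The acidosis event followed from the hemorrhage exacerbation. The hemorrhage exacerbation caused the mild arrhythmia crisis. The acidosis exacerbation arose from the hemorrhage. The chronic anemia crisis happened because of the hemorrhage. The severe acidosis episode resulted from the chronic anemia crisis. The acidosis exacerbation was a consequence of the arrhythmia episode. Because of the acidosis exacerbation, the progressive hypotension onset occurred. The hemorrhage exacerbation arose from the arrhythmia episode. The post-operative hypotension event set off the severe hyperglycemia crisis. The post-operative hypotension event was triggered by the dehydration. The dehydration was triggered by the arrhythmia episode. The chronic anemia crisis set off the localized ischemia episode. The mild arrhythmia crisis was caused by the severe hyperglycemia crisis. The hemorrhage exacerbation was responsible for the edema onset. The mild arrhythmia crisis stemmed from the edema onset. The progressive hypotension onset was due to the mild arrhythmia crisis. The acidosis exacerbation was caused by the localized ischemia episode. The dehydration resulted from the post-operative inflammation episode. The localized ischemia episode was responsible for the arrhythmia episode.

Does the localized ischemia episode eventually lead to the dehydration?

Yes

There is a causal chain: the localized ischemia episode → the arrhythmia episode → the dehydration.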